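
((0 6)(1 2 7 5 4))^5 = (0 6)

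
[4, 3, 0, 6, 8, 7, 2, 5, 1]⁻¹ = [2, 8, 6, 1, 0, 7, 3, 5, 4]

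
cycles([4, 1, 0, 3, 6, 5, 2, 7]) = (0 4 6 2)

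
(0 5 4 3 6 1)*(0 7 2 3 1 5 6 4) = (0 6 5)(1 7 2 3 4)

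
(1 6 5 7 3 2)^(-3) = (1 7)(2 5)(3 6)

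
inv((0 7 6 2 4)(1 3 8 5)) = (0 4 2 6 7)(1 5 8 3)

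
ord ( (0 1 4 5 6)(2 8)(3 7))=10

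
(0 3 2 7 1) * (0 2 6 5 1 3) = (1 2 7 3 6 5)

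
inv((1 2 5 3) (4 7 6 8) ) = (1 3 5 2) (4 8 6 7) 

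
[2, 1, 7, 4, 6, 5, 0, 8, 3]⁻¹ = [6, 1, 0, 8, 3, 5, 4, 2, 7]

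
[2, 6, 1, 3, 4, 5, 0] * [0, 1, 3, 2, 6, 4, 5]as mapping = [0→3, 1→5, 2→1, 3→2, 4→6, 5→4, 6→0]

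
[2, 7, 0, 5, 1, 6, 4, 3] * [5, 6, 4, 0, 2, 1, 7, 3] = [4, 3, 5, 1, 6, 7, 2, 0]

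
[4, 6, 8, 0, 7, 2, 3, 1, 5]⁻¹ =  [3, 7, 5, 6, 0, 8, 1, 4, 2]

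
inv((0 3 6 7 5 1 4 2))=(0 2 4 1 5 7 6 3)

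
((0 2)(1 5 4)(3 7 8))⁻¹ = (0 2)(1 4 5)(3 8 7)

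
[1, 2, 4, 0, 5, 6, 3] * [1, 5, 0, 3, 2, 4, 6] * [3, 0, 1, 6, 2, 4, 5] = [4, 3, 1, 0, 2, 5, 6]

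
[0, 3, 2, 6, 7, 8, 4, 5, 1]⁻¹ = [0, 8, 2, 1, 6, 7, 3, 4, 5]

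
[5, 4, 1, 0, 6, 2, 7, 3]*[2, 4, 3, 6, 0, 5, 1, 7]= [5, 0, 4, 2, 1, 3, 7, 6]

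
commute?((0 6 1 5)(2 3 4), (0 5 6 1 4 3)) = no:(0 6 1 5)(2 3 4)*(0 5 6 1 4 3) = (0 1 6 4 2), (0 5 6 1 4 3)*(0 6 1 5)(2 3 4) = (1 2 3 6 5)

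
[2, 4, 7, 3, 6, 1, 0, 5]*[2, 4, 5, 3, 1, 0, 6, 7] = [5, 1, 7, 3, 6, 4, 2, 0]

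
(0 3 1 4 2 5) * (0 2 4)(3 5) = (0 5 2 3 1)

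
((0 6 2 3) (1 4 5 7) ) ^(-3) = (0 6 2 3) (1 4 5 7) 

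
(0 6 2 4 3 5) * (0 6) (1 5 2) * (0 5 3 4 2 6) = (0 5) (1 3 6) 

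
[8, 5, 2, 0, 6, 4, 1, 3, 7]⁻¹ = [3, 6, 2, 7, 5, 1, 4, 8, 0]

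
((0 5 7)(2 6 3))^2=(0 7 5)(2 3 6)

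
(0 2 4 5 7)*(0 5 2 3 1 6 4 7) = (0 3 1 6 4 2 7 5)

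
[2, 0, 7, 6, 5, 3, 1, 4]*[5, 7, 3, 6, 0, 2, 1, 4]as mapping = [0→3, 1→5, 2→4, 3→1, 4→2, 5→6, 6→7, 7→0]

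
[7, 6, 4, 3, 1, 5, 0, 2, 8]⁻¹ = [6, 4, 7, 3, 2, 5, 1, 0, 8]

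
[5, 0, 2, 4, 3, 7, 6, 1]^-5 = [1, 7, 2, 4, 3, 0, 6, 5]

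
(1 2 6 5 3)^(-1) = (1 3 5 6 2)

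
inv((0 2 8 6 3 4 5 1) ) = (0 1 5 4 3 6 8 2) 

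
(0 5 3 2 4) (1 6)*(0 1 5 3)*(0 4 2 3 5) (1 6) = (0 5 4 6) 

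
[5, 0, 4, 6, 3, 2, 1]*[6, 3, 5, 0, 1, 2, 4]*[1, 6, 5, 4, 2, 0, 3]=[5, 3, 6, 2, 1, 0, 4]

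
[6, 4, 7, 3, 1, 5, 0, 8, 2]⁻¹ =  [6, 4, 8, 3, 1, 5, 0, 2, 7]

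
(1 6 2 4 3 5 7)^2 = (1 2 3 7 6 4 5)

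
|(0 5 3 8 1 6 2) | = 7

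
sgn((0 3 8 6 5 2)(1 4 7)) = -1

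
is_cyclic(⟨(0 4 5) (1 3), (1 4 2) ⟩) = no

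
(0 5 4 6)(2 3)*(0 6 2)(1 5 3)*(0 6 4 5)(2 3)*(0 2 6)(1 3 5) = (0 6 4 5 1 2 3)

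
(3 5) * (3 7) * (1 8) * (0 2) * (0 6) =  (0 2 6)(1 8)(3 5 7)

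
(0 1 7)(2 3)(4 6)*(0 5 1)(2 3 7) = (1 2 7 5)(4 6)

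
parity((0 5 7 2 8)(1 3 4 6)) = odd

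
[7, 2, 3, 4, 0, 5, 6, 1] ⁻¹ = [4, 7, 1, 2, 3, 5, 6, 0] 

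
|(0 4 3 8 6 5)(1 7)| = 6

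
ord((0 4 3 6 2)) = 5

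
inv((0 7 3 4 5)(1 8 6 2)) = (0 5 4 3 7)(1 2 6 8)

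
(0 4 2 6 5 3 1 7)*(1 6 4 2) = (0 2 4 1 7)(3 6 5)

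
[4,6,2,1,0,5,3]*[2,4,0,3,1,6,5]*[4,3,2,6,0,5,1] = [3,5,4,0,2,1,6]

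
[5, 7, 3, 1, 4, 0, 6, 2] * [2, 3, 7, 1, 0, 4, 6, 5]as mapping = [0→4, 1→5, 2→1, 3→3, 4→0, 5→2, 6→6, 7→7]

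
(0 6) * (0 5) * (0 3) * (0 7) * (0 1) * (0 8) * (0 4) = (0 6 5 3 7 1 8 4)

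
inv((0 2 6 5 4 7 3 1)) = (0 1 3 7 4 5 6 2)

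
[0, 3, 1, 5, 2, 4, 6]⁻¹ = [0, 2, 4, 1, 5, 3, 6]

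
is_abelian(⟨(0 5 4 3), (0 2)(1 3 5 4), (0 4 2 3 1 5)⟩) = no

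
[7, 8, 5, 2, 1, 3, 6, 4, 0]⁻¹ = [8, 4, 3, 5, 7, 2, 6, 0, 1]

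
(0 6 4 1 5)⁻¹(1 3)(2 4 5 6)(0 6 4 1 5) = (0 4 2 1)(3 5)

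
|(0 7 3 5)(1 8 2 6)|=4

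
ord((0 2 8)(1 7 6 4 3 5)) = 6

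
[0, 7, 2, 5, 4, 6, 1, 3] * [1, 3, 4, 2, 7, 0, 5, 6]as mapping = [0→1, 1→6, 2→4, 3→0, 4→7, 5→5, 6→3, 7→2]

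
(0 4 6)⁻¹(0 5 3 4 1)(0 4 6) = (1 4 5 3 6)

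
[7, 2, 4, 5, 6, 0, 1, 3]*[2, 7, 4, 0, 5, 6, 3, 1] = [1, 4, 5, 6, 3, 2, 7, 0]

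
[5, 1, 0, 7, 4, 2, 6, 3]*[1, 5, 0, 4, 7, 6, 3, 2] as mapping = [0→6, 1→5, 2→1, 3→2, 4→7, 5→0, 6→3, 7→4] 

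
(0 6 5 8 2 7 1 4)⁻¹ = (0 4 1 7 2 8 5 6)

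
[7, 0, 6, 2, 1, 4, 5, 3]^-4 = [6, 2, 1, 4, 3, 7, 0, 5]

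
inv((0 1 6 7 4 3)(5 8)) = (0 3 4 7 6 1)(5 8)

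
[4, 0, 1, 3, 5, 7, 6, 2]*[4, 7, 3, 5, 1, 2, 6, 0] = [1, 4, 7, 5, 2, 0, 6, 3]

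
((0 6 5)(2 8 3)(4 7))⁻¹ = (0 5 6)(2 3 8)(4 7)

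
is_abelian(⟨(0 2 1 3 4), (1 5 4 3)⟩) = no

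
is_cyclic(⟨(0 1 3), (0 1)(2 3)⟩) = no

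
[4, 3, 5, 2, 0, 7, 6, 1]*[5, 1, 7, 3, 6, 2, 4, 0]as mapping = [0→6, 1→3, 2→2, 3→7, 4→5, 5→0, 6→4, 7→1]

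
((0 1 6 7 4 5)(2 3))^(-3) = (0 7)(1 4)(2 3)(5 6)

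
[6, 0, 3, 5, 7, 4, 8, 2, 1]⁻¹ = [1, 8, 7, 2, 5, 3, 0, 4, 6]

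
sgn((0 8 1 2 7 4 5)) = 1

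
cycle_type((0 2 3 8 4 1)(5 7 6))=3.6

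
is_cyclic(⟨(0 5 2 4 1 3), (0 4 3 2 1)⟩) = no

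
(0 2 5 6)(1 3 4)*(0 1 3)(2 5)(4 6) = (0 5 4 3 6 1)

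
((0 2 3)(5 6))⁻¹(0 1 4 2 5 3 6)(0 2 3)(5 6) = (0 5 2 1 4 3 6)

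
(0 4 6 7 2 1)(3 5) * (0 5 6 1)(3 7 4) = (0 3 6 4 1 5 7 2)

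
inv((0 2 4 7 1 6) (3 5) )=(0 6 1 7 4 2) (3 5) 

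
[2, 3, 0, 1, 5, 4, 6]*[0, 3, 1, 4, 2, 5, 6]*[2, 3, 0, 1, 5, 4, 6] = [3, 5, 2, 1, 4, 0, 6]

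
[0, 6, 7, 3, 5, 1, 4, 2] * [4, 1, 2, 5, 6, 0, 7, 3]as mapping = [0→4, 1→7, 2→3, 3→5, 4→0, 5→1, 6→6, 7→2]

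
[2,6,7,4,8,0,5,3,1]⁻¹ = [5,8,0,7,3,6,1,2,4]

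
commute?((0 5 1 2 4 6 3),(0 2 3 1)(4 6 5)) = no:(0 5 1 2 4 6 3) * (0 2 3 1)(4 6 5) = (0 4 5)(1 3 2 6),(0 2 3 1)(4 6 5) * (0 5 1 2 4 6 3) = (0 4 3 2)(1 5 6)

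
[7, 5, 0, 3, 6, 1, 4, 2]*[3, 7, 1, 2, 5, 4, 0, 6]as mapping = [0→6, 1→4, 2→3, 3→2, 4→0, 5→7, 6→5, 7→1]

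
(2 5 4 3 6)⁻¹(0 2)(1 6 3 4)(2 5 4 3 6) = (0 5)(1 2 6 3)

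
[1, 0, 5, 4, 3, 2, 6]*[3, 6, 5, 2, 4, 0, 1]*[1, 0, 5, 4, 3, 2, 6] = [6, 4, 1, 3, 5, 2, 0]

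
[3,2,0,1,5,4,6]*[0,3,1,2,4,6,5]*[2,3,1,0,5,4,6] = [1,3,2,0,6,5,4]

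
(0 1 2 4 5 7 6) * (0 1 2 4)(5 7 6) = (0 2)(1 4 7 5 6)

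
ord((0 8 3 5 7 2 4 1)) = 8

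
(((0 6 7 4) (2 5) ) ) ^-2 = (0 7) (4 6) 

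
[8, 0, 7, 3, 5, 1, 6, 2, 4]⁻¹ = [1, 5, 7, 3, 8, 4, 6, 2, 0]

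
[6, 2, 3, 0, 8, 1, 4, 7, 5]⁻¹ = [3, 5, 1, 2, 6, 8, 0, 7, 4]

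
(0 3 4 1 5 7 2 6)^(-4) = (0 5)(1 6)(2 4)(3 7)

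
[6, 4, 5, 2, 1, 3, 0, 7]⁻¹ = [6, 4, 3, 5, 1, 2, 0, 7]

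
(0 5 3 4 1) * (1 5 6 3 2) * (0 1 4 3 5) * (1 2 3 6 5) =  (0 5 3 6 1 2 4) 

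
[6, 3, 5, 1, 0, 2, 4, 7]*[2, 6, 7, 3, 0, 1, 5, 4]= [5, 3, 1, 6, 2, 7, 0, 4]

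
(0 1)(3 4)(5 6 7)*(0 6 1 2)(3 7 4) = (0 2)(1 6 4 7 5)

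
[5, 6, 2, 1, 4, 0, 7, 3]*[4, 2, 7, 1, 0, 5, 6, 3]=[5, 6, 7, 2, 0, 4, 3, 1]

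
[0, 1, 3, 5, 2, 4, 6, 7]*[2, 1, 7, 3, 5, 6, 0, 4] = [2, 1, 3, 6, 7, 5, 0, 4]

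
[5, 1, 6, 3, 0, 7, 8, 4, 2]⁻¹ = [4, 1, 8, 3, 7, 0, 2, 5, 6]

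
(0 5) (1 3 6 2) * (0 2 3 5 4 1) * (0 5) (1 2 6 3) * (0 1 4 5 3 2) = (0 5 6 4) (2 3) 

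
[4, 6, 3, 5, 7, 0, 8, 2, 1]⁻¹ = [5, 8, 7, 2, 0, 3, 1, 4, 6]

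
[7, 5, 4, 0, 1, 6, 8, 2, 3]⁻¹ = [3, 4, 7, 8, 2, 1, 5, 0, 6]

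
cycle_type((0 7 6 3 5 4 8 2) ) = 8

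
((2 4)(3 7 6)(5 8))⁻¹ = (2 4)(3 6 7)(5 8)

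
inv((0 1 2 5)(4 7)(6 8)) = (0 5 2 1)(4 7)(6 8)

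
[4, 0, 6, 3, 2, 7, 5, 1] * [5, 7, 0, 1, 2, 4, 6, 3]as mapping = [0→2, 1→5, 2→6, 3→1, 4→0, 5→3, 6→4, 7→7]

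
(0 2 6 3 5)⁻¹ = (0 5 3 6 2)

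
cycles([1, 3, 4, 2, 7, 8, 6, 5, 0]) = (0 1 3 2 4 7 5 8)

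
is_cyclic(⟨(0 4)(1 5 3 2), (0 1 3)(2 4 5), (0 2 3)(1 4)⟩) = no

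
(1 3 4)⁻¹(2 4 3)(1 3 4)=(1 4 2)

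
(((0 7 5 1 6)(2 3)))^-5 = (2 3)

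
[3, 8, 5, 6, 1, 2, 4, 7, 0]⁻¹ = [8, 4, 5, 0, 6, 2, 3, 7, 1]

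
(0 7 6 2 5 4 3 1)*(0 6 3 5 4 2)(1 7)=(0 1 6)(2 4 5)(3 7)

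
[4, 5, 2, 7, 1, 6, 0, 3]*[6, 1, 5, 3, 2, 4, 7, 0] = [2, 4, 5, 0, 1, 7, 6, 3]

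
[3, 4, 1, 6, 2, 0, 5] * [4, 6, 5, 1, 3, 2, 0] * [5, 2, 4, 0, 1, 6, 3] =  [2, 0, 3, 5, 6, 1, 4]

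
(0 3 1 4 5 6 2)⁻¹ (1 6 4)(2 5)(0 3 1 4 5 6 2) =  (0 6)(2 5 4)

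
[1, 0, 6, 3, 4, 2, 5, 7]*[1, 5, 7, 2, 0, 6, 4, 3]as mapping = [0→5, 1→1, 2→4, 3→2, 4→0, 5→7, 6→6, 7→3]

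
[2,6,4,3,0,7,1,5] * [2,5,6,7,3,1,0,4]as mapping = [0→6,1→0,2→3,3→7,4→2,5→4,6→5,7→1]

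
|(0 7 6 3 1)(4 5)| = 10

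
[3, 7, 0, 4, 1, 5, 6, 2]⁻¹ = [2, 4, 7, 0, 3, 5, 6, 1]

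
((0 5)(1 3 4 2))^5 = (0 5)(1 3 4 2)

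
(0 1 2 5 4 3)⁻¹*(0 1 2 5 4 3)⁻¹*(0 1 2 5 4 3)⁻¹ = (0 5)(1 4)(2 3)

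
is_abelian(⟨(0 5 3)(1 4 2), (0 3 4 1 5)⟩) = no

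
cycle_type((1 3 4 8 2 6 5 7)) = 8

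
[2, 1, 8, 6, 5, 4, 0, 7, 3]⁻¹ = [6, 1, 0, 8, 5, 4, 3, 7, 2]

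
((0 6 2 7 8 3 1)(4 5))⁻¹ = (0 1 3 8 7 2 6)(4 5)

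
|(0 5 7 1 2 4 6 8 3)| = 9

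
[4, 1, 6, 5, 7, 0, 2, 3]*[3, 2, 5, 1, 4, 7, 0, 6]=[4, 2, 0, 7, 6, 3, 5, 1]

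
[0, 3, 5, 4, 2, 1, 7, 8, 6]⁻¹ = [0, 5, 4, 1, 3, 2, 8, 6, 7]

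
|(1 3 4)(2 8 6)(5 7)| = 6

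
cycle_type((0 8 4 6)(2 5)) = 2.4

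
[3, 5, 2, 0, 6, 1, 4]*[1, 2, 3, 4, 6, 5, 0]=[4, 5, 3, 1, 0, 2, 6]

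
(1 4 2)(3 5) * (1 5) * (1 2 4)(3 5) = (2 3)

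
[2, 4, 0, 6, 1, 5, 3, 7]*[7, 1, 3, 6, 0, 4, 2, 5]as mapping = [0→3, 1→0, 2→7, 3→2, 4→1, 5→4, 6→6, 7→5]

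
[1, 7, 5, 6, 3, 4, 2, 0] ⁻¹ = [7, 0, 6, 4, 5, 2, 3, 1] 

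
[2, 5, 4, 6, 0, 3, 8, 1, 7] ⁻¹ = [4, 7, 0, 5, 2, 1, 3, 8, 6] 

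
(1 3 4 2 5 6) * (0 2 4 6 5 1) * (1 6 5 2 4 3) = (0 4 3 5 2 6)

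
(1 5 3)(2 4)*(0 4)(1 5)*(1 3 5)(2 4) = (0 2)(1 3)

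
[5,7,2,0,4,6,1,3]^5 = [3,6,2,7,4,0,5,1]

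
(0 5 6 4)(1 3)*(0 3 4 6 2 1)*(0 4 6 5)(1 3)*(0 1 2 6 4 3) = (0 1 4 2)(5 6)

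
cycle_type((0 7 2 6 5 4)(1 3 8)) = 3.6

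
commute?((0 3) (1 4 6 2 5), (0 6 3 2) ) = no:(0 3) (1 4 6 2 5)*(0 6 3 2) = (0 2 5 1 4 3 6), (0 6 3 2)*(0 3) (1 4 6 2 5) = (0 2 3 5 1 4 6) 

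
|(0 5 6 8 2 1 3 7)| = 8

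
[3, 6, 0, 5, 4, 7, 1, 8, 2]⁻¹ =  [2, 6, 8, 0, 4, 3, 1, 5, 7]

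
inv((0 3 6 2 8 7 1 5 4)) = (0 4 5 1 7 8 2 6 3)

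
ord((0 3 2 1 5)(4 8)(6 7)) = 10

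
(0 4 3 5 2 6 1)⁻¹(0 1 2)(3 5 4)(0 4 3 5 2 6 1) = (0 6 4)(2 3 5)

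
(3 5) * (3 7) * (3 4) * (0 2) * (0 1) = (0 2 1)(3 5 7 4)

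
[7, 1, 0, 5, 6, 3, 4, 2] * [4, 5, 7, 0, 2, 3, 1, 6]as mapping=[0→6, 1→5, 2→4, 3→3, 4→1, 5→0, 6→2, 7→7]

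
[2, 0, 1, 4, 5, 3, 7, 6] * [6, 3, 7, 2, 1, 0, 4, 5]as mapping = [0→7, 1→6, 2→3, 3→1, 4→0, 5→2, 6→5, 7→4]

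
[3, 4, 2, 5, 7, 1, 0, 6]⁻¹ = [6, 5, 2, 0, 1, 3, 7, 4]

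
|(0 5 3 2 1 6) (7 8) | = 6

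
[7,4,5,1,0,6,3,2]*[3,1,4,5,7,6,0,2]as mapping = [0→2,1→7,2→6,3→1,4→3,5→0,6→5,7→4]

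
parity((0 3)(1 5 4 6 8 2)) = even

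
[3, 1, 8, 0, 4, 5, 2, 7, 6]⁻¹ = [3, 1, 6, 0, 4, 5, 8, 7, 2]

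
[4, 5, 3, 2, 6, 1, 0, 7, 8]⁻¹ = [6, 5, 3, 2, 0, 1, 4, 7, 8]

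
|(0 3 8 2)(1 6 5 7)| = 4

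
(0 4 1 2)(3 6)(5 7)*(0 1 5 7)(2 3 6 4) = (0 2 1 3 4 5)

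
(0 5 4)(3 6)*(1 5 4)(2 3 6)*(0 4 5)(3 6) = (0 5 1)(2 6 3)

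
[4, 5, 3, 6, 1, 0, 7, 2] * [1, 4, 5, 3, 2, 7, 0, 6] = [2, 7, 3, 0, 4, 1, 6, 5]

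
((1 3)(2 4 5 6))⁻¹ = (1 3)(2 6 5 4)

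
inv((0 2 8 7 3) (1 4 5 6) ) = (0 3 7 8 2) (1 6 5 4) 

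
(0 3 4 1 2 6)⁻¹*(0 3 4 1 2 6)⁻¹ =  (0 2 4)(1 3 6)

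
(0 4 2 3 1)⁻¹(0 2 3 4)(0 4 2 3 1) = (1 2 4 3)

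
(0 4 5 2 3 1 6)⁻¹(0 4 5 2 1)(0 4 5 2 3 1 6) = (2 3 6 4 5)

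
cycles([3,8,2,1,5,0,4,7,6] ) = (0 3 1 8 6 4 5)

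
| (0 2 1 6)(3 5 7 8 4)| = 20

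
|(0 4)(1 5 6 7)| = 4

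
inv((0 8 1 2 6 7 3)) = (0 3 7 6 2 1 8)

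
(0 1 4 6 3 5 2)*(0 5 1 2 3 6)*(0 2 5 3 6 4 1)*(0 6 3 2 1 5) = (1 5 3 6 4)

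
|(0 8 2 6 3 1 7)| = 7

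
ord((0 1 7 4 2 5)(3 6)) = 6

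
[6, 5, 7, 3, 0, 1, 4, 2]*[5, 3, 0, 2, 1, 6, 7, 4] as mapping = [0→7, 1→6, 2→4, 3→2, 4→5, 5→3, 6→1, 7→0] 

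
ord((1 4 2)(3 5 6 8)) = 12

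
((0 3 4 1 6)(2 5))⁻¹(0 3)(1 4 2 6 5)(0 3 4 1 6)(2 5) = (0 2 6 1 5)(3 4)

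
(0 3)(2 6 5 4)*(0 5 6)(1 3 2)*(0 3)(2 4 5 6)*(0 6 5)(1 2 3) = (0 4 2 1 6 3 5)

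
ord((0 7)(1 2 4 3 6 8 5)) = 14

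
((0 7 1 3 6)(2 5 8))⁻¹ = (0 6 3 1 7)(2 8 5)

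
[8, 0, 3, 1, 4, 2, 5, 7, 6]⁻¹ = [1, 3, 5, 2, 4, 6, 8, 7, 0]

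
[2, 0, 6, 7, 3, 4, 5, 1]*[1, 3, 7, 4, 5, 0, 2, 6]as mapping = [0→7, 1→1, 2→2, 3→6, 4→4, 5→5, 6→0, 7→3]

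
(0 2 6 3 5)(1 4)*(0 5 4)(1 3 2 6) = (0 6 2 1)(3 4)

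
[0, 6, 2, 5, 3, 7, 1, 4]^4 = [0, 1, 2, 3, 4, 5, 6, 7]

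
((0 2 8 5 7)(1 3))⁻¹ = (0 7 5 8 2)(1 3)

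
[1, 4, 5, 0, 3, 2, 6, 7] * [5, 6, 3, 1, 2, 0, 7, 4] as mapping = [0→6, 1→2, 2→0, 3→5, 4→1, 5→3, 6→7, 7→4] 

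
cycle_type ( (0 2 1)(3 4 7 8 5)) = 3.5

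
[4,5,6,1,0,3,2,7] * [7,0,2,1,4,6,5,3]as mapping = [0→4,1→6,2→5,3→0,4→7,5→1,6→2,7→3]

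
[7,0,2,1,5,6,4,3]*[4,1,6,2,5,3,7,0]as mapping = [0→0,1→4,2→6,3→1,4→3,5→7,6→5,7→2]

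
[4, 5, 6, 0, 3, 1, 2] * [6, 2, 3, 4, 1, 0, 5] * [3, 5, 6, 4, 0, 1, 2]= [5, 3, 1, 2, 0, 6, 4]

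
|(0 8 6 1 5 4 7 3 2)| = 9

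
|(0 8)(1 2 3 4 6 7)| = 6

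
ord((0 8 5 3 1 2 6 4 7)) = 9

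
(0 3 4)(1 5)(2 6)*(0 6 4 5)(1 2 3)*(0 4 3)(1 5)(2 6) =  (0 5 6)(1 4 2 3)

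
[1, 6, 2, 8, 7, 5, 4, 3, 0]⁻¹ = [8, 0, 2, 7, 6, 5, 1, 4, 3]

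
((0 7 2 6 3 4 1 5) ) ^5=(0 4 2 5 3 7 1 6) 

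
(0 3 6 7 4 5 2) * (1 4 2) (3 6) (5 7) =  (0 6 5 1 4 7 2) 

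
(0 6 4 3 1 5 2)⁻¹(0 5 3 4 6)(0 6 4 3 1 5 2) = (1 3 4 6 2)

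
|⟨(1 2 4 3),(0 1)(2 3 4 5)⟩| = 720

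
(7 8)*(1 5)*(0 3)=(0 3)(1 5)(7 8)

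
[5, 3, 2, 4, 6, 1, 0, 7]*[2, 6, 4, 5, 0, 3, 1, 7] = [3, 5, 4, 0, 1, 6, 2, 7]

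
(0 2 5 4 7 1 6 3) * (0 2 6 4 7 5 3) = (0 6)(1 4 5 7)(2 3)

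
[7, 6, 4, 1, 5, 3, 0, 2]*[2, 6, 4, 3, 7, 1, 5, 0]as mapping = [0→0, 1→5, 2→7, 3→6, 4→1, 5→3, 6→2, 7→4]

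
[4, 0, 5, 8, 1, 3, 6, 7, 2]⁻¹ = [1, 4, 8, 5, 0, 2, 6, 7, 3]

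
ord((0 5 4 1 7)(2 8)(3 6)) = 10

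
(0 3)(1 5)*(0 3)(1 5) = ()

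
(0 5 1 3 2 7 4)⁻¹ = (0 4 7 2 3 1 5)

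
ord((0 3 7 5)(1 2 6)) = 12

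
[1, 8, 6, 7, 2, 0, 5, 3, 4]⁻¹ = [5, 0, 4, 7, 8, 6, 2, 3, 1]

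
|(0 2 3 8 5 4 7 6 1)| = 9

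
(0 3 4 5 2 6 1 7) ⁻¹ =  (0 7 1 6 2 5 4 3) 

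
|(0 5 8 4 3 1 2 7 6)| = 9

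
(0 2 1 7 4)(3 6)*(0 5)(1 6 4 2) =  (0 1 7 2 6 3 4 5)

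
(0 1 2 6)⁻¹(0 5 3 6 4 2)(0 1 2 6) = (0 4 6 1 5 3)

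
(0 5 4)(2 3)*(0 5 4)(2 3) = (0 4 5)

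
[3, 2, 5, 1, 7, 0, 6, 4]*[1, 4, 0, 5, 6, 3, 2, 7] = [5, 0, 3, 4, 7, 1, 2, 6]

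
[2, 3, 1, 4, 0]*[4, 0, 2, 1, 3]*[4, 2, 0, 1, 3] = [0, 2, 4, 1, 3]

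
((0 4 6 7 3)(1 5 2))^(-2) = (0 7 4 3 6)(1 5 2)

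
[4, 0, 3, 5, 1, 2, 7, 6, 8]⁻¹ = [1, 4, 5, 2, 0, 3, 7, 6, 8]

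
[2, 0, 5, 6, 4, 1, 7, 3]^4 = [0, 1, 2, 6, 4, 5, 7, 3]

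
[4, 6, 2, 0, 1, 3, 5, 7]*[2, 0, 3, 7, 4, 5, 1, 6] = [4, 1, 3, 2, 0, 7, 5, 6]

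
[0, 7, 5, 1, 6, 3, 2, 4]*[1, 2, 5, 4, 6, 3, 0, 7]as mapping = [0→1, 1→7, 2→3, 3→2, 4→0, 5→4, 6→5, 7→6]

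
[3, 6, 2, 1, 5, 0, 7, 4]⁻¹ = [5, 3, 2, 0, 7, 4, 1, 6]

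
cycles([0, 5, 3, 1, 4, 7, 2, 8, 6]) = (1 5 7 8 6 2 3)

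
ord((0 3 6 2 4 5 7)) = 7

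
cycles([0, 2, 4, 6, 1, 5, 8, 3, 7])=(1 2 4)(3 6 8 7)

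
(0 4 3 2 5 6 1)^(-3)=(0 5 4 6 3 1 2)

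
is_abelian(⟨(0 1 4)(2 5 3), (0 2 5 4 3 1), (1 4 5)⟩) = no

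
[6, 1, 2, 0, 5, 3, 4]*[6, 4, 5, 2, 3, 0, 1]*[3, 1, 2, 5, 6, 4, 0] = [1, 6, 4, 0, 3, 2, 5]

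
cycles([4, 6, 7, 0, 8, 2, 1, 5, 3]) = (0 4 8 3)(1 6)(2 7 5)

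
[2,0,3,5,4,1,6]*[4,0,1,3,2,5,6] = [1,4,3,5,2,0,6]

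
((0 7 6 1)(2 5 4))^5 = (0 7 6 1)(2 4 5)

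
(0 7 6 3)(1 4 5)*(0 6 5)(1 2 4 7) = (0 1 7 5 2 4)(3 6)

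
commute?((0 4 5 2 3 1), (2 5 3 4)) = no:(0 4 5 2 3 1) * (2 5 3 4) = (0 2 4 3 1), (2 5 3 4) * (0 4 5 2 3 1) = (0 4 3 5 1)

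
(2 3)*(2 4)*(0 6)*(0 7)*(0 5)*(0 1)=(0 6 7 5 1)(2 3 4)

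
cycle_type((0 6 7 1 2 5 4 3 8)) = 9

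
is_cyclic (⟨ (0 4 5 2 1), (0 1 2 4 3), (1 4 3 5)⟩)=no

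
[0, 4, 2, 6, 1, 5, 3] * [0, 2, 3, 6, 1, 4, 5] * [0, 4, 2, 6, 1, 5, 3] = [0, 4, 6, 5, 2, 1, 3]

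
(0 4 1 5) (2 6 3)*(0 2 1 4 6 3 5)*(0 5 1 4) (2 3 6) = (0 2 6 1 5 3 4) 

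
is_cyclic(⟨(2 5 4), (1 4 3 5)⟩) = no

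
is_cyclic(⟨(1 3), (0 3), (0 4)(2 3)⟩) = no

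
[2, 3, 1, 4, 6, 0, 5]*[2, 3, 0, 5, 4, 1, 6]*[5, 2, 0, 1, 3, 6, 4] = [5, 6, 1, 3, 4, 0, 2]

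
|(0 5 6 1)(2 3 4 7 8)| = 20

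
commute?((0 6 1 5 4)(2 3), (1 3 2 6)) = no:(0 6 1 5 4)(2 3)*(1 3 2 6) = (0 1 5 4)(3 6), (1 3 2 6)*(0 6 1 5 4)(2 3) = (0 6 5 4)(1 2)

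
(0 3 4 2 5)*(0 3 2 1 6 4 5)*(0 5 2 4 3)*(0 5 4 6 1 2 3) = (0 6)(2 4)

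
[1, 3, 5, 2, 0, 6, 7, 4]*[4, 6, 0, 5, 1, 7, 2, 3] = [6, 5, 7, 0, 4, 2, 3, 1]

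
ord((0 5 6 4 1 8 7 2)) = 8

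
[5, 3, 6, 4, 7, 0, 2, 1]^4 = [0, 1, 2, 3, 4, 5, 6, 7]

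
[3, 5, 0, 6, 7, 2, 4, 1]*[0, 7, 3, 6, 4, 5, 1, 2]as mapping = [0→6, 1→5, 2→0, 3→1, 4→2, 5→3, 6→4, 7→7]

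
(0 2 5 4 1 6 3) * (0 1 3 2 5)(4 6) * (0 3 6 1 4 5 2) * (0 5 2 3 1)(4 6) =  (0 3 6 5)(1 2)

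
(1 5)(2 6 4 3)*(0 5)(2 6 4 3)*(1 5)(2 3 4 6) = (0 1)(2 6 4 3)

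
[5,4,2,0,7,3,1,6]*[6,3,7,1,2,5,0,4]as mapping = [0→5,1→2,2→7,3→6,4→4,5→1,6→3,7→0]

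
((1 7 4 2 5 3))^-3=(1 2)(3 4)(5 7)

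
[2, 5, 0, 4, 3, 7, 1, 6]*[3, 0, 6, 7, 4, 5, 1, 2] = [6, 5, 3, 4, 7, 2, 0, 1]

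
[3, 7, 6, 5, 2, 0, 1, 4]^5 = [5, 1, 2, 0, 4, 3, 6, 7]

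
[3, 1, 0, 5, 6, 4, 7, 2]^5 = [7, 1, 6, 2, 3, 0, 5, 4]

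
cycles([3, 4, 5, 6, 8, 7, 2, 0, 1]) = (0 3 6 2 5 7)(1 4 8)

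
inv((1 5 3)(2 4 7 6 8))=(1 3 5)(2 8 6 7 4)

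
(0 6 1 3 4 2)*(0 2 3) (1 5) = (0 6 5 1) (3 4) 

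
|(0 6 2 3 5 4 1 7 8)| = 9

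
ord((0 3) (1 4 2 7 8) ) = 10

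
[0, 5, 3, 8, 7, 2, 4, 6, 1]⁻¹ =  [0, 8, 5, 2, 6, 1, 7, 4, 3]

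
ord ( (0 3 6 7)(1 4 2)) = 12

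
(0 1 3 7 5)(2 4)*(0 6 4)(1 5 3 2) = (0 5 6 4 1 2)(3 7)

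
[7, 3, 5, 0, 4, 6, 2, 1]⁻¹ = [3, 7, 6, 1, 4, 2, 5, 0]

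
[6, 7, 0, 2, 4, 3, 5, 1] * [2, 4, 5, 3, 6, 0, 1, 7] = [1, 7, 2, 5, 6, 3, 0, 4]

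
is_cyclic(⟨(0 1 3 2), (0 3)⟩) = no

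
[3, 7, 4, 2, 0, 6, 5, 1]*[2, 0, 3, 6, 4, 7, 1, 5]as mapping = [0→6, 1→5, 2→4, 3→3, 4→2, 5→1, 6→7, 7→0]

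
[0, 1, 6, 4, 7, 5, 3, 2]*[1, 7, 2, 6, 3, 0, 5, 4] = [1, 7, 5, 3, 4, 0, 6, 2]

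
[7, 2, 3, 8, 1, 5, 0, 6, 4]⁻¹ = [6, 4, 1, 2, 8, 5, 7, 0, 3]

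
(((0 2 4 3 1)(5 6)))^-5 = (5 6)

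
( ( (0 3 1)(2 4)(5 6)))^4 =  (0 3 1)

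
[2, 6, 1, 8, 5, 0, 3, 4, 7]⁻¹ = [5, 2, 0, 6, 7, 4, 1, 8, 3]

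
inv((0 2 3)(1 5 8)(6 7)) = (0 3 2)(1 8 5)(6 7)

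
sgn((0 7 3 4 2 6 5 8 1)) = 1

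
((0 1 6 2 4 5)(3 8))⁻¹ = (0 5 4 2 6 1)(3 8)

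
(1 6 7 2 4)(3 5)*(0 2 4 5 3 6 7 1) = (0 2 5 6 1 7 4)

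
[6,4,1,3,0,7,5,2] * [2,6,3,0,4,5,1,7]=[1,4,6,0,2,7,5,3]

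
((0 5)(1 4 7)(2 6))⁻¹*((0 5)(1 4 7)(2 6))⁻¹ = (1 4 7)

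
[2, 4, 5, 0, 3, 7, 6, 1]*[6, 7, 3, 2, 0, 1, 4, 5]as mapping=[0→3, 1→0, 2→1, 3→6, 4→2, 5→5, 6→4, 7→7]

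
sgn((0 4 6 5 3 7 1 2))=-1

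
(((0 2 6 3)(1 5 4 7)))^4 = ()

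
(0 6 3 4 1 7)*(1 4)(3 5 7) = (0 6 5 7)(1 3)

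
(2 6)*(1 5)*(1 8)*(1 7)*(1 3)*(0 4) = (0 4)(1 5 8 7 3)(2 6)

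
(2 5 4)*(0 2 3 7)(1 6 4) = (0 2 5 1 6 4 3 7)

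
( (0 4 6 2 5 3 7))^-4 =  (0 2 7 6 3 4 5)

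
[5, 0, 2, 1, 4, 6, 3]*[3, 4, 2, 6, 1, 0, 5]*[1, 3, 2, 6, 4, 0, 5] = [1, 6, 2, 4, 3, 0, 5]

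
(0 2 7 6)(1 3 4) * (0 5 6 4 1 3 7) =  (0 2)(1 7 4 3)(5 6)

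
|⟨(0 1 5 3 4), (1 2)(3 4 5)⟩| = 720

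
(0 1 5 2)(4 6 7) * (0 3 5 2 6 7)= (0 1 2 3 5 6)(4 7)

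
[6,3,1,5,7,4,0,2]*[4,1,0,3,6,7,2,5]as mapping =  [0→2,1→3,2→1,3→7,4→5,5→6,6→4,7→0]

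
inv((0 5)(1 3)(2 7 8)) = (0 5)(1 3)(2 8 7)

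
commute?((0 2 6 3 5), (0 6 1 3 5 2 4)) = no:(0 2 6 3 5)*(0 6 1 3 5 2 4) = (0 4)(1 3 2)(5 6), (0 6 1 3 5 2 4)*(0 2 6 3 5) = (0 3)(1 5 6)(2 4)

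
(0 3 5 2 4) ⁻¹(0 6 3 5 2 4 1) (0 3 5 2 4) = (0 1 3 6 5 2 4) 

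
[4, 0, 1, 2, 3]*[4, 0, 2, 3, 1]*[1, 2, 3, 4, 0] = [2, 0, 1, 3, 4]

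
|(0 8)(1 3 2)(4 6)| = 6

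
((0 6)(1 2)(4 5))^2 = ()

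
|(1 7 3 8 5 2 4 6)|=8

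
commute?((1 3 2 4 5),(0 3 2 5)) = no:(1 3 2 4 5)*(0 3 2 5) = (0 3 5 1 2 4),(0 3 2 5)*(1 3 2 4 5) = (0 2 1 3 4 5)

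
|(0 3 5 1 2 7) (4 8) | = 6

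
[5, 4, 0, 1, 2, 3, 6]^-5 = [5, 4, 0, 1, 2, 3, 6]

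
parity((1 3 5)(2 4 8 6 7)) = even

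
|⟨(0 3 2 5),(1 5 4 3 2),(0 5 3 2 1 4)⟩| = 720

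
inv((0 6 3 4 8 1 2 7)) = (0 7 2 1 8 4 3 6)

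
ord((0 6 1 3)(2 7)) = 4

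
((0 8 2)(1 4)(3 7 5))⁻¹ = (0 2 8)(1 4)(3 5 7)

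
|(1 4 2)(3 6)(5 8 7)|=6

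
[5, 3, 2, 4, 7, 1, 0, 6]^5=[7, 0, 2, 5, 1, 6, 4, 3]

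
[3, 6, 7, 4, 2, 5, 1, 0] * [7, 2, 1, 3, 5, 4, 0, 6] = [3, 0, 6, 5, 1, 4, 2, 7]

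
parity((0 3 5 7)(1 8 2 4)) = even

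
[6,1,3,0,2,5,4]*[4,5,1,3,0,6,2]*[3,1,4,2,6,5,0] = [4,5,2,6,1,0,3]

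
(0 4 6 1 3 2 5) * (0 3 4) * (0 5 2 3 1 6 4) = (0 5 1)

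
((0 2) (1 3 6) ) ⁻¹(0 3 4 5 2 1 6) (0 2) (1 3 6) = (0 3 1 2 6 4 5) 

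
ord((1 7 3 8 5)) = 5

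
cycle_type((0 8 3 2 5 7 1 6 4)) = 9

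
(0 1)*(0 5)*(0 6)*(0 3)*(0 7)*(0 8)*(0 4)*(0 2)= (0 1 5 6 3 7 8 4 2)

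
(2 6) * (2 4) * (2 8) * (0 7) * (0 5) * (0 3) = (0 7 5 3)(2 6 4 8)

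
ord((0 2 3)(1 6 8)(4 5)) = 6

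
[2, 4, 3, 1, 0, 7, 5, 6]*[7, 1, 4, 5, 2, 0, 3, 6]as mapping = [0→4, 1→2, 2→5, 3→1, 4→7, 5→6, 6→0, 7→3]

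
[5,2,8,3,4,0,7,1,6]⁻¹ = [5,7,1,3,4,0,8,6,2]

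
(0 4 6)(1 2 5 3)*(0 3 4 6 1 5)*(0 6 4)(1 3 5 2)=(0 4 3 2 6 5)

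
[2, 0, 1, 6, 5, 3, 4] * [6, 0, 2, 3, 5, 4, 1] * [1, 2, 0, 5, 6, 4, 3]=[0, 3, 1, 2, 6, 5, 4]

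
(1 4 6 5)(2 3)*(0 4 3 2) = (0 4 6 5 1 3)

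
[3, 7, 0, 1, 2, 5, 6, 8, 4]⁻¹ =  [2, 3, 4, 0, 8, 5, 6, 1, 7]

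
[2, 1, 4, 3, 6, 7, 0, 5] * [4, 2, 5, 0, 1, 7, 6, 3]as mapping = [0→5, 1→2, 2→1, 3→0, 4→6, 5→3, 6→4, 7→7]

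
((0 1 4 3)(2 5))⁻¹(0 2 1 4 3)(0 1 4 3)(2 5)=(0 1 5 4 3)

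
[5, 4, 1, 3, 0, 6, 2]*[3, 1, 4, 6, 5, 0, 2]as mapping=[0→0, 1→5, 2→1, 3→6, 4→3, 5→2, 6→4]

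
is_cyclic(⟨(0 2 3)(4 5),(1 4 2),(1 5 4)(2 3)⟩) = no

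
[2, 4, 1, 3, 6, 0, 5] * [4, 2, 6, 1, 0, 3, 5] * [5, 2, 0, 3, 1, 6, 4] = [4, 5, 0, 2, 6, 1, 3]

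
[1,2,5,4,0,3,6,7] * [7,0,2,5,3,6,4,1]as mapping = [0→0,1→2,2→6,3→3,4→7,5→5,6→4,7→1]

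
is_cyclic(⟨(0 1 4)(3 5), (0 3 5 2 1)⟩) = no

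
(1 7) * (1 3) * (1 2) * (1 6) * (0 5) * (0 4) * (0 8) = (0 5 4 8)(1 7 3 2 6)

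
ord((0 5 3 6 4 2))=6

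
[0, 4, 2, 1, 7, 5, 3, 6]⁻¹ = [0, 3, 2, 6, 1, 5, 7, 4]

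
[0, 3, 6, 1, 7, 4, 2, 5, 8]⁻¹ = [0, 3, 6, 1, 5, 7, 2, 4, 8]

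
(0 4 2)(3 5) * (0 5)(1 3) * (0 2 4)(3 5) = (1 5)(2 3)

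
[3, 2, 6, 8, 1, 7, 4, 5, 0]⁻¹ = [8, 4, 1, 0, 6, 7, 2, 5, 3]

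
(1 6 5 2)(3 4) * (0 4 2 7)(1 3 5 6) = (0 4 5 7)(2 3)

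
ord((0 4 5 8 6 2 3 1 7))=9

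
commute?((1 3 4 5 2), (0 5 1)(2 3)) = no:(1 3 4 5 2)*(0 5 1)(2 3) = (0 5 3 4 1 2), (0 5 1)(2 3)*(1 3 4 5 2) = (0 2 4 5 3 1)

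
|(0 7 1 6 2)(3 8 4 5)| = 20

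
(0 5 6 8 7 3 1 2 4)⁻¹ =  (0 4 2 1 3 7 8 6 5)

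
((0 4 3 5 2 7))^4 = (0 2 3)(4 7 5)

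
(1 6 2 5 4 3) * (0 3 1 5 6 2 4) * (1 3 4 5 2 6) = (0 4 3 2 1 6 5)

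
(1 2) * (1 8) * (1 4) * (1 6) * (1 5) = (1 2 8 4 6 5)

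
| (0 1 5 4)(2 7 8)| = 12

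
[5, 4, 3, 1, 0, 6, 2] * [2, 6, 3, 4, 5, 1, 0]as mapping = [0→1, 1→5, 2→4, 3→6, 4→2, 5→0, 6→3]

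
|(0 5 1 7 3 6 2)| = 7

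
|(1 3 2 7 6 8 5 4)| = 8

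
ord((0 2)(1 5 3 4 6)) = 10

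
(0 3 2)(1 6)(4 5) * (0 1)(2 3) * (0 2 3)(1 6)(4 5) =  (0 3)(2 6)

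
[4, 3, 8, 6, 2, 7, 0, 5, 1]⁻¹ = [6, 8, 4, 1, 0, 7, 3, 5, 2]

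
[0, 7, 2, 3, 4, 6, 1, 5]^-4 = [0, 1, 2, 3, 4, 5, 6, 7]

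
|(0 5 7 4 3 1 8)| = 7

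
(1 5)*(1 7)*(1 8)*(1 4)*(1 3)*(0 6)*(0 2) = (0 6 2)(1 5 7 8 4 3)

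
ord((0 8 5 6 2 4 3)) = 7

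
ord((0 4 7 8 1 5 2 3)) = 8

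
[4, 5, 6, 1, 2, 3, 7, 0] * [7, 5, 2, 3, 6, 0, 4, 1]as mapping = [0→6, 1→0, 2→4, 3→5, 4→2, 5→3, 6→1, 7→7]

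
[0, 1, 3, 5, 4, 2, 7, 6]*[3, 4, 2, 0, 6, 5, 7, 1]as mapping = [0→3, 1→4, 2→0, 3→5, 4→6, 5→2, 6→1, 7→7]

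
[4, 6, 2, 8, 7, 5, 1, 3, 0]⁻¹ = [8, 6, 2, 7, 0, 5, 1, 4, 3]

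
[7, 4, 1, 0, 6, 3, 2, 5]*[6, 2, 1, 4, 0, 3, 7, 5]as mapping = [0→5, 1→0, 2→2, 3→6, 4→7, 5→4, 6→1, 7→3]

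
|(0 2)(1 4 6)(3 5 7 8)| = 12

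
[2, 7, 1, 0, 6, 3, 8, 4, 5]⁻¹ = [3, 2, 0, 5, 7, 8, 4, 1, 6]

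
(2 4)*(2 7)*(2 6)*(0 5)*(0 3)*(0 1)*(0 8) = (0 5 3 1 8)(2 4 7 6)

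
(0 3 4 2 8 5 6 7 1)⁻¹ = (0 1 7 6 5 8 2 4 3)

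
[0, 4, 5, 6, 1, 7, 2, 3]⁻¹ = [0, 4, 6, 7, 1, 2, 3, 5]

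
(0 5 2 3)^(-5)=(0 3 2 5)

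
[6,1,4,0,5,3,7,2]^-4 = [2,1,3,7,0,6,4,5]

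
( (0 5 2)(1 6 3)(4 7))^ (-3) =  (4 7)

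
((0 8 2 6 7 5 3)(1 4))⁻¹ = (0 3 5 7 6 2 8)(1 4)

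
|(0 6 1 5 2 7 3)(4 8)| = 14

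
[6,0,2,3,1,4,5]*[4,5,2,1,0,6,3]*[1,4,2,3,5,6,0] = [3,5,2,4,6,1,0]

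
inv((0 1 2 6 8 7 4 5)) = (0 5 4 7 8 6 2 1)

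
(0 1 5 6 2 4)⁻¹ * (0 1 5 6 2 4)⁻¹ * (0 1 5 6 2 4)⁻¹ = (0 6)(1 2)(4 5)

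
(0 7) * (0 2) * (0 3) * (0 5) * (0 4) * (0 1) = (0 7 2 3 5 4 1) 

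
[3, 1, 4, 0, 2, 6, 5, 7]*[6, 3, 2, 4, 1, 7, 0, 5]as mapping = [0→4, 1→3, 2→1, 3→6, 4→2, 5→0, 6→7, 7→5]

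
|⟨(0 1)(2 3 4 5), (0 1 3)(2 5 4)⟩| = 360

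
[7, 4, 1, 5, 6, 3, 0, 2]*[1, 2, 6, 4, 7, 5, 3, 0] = [0, 7, 2, 5, 3, 4, 1, 6]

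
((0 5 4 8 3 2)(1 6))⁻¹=(0 2 3 8 4 5)(1 6)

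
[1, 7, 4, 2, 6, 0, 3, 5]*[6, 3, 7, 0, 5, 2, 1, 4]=[3, 4, 5, 7, 1, 6, 0, 2]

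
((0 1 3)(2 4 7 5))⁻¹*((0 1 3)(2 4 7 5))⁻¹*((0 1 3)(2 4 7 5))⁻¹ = (2 4 7 5)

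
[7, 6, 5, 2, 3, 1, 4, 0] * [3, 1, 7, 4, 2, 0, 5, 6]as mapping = [0→6, 1→5, 2→0, 3→7, 4→4, 5→1, 6→2, 7→3]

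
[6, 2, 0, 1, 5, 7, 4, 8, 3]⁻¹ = [2, 3, 1, 8, 6, 4, 0, 5, 7]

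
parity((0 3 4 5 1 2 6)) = even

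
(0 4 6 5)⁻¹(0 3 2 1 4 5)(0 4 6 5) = (0 4 3 2 1 6)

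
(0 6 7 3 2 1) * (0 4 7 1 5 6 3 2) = (0 3)(1 4 7 2 5 6)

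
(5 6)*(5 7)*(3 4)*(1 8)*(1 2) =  (1 8 2)(3 4)(5 6 7)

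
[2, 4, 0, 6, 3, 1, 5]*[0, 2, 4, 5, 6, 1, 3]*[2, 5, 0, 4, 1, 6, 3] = [1, 3, 2, 4, 6, 0, 5]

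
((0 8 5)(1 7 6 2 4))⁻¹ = (0 5 8)(1 4 2 6 7)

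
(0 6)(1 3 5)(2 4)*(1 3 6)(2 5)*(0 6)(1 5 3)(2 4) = (0 5 1)(3 4)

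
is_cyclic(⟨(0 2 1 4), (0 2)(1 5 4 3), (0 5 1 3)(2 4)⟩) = no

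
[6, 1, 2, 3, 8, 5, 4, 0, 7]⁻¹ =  [7, 1, 2, 3, 6, 5, 0, 8, 4]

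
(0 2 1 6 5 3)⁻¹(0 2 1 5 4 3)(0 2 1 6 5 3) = (0 2 1 6 3 4)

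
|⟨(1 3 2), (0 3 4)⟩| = 60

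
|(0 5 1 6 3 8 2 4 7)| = 9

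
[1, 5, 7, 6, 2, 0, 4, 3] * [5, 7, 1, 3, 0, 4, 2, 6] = [7, 4, 6, 2, 1, 5, 0, 3]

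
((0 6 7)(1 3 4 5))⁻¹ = (0 7 6)(1 5 4 3)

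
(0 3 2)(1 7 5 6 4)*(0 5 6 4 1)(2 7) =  (0 3 7 6 1 2 5 4)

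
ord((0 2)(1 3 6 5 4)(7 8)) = 10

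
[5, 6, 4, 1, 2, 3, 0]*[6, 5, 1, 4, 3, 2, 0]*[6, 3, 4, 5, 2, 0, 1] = [4, 6, 5, 0, 3, 2, 1]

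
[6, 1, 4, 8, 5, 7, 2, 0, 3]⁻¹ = [7, 1, 6, 8, 2, 4, 0, 5, 3]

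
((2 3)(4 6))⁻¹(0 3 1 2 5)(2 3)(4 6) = (0 2 1 3 5)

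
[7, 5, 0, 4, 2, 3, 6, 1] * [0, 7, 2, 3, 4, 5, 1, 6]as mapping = [0→6, 1→5, 2→0, 3→4, 4→2, 5→3, 6→1, 7→7]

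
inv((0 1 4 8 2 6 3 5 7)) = (0 7 5 3 6 2 8 4 1)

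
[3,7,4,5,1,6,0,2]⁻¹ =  [6,4,7,0,2,3,5,1]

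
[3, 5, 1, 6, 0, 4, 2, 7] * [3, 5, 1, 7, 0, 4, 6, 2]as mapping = [0→7, 1→4, 2→5, 3→6, 4→3, 5→0, 6→1, 7→2]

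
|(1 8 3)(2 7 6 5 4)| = 15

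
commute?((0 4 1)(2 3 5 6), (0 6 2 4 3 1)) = no:(0 4 1)(2 3 5 6)*(0 6 2 4 3 1) = (0 3 5 2 1 6 4), (0 6 2 4 3 1)*(0 4 1)(2 3 5 6) = (0 2 1 4 5 6 3)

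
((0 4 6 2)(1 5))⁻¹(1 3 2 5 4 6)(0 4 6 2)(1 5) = (0 1 6 2 5 3)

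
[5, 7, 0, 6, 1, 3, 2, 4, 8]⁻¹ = [2, 4, 6, 5, 7, 0, 3, 1, 8]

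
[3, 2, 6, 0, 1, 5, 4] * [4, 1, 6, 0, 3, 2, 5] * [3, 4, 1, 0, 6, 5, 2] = [3, 2, 5, 6, 4, 1, 0]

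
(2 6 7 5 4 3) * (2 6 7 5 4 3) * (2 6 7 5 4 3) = (2 5)(3 7)(4 6)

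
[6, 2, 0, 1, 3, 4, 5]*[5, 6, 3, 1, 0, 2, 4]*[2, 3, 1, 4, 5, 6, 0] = [5, 4, 6, 0, 3, 2, 1]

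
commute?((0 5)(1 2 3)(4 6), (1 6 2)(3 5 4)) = no:(0 5)(1 2 3)(4 6) * (1 6 2)(3 5 4) = (0 4 2 5)(3 6), (1 6 2)(3 5 4) * (0 5)(1 2 3)(4 6) = (0 5 6 3)(1 4)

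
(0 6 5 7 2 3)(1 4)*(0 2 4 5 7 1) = (0 6 7 4)(1 5)(2 3)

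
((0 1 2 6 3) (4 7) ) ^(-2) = (0 6 1 3 2) 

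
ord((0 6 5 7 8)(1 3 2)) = 15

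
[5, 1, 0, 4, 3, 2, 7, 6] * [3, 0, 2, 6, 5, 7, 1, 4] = [7, 0, 3, 5, 6, 2, 4, 1]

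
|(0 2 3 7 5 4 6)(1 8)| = 14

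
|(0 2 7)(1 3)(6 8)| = 6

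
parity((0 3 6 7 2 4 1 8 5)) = even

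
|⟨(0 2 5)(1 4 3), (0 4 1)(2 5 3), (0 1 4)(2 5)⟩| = 720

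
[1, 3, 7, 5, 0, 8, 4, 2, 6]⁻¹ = [4, 0, 7, 1, 6, 3, 8, 2, 5]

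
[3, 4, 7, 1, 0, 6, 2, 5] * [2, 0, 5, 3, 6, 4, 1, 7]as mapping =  [0→3, 1→6, 2→7, 3→0, 4→2, 5→1, 6→5, 7→4]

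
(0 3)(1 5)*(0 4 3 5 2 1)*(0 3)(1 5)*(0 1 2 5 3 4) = (0 2 3)(1 5 4)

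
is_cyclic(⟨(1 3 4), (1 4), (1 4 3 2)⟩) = no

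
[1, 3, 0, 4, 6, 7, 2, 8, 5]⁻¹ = [2, 0, 6, 1, 3, 8, 4, 5, 7]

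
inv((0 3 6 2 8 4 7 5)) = (0 5 7 4 8 2 6 3)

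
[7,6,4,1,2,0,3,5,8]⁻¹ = [5,3,4,6,2,7,1,0,8]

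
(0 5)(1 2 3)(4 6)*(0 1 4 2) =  (0 5 1)(2 3 4 6)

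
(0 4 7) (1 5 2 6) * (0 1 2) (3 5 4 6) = (0 6 2 3 5) (1 4 7) 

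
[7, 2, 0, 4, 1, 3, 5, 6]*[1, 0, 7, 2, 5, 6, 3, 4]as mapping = [0→4, 1→7, 2→1, 3→5, 4→0, 5→2, 6→6, 7→3]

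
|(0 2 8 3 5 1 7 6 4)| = 9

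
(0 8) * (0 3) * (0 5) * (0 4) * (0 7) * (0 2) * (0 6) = (0 8 3 5 4 7 2 6) 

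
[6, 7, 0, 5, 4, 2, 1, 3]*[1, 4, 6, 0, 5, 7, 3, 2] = [3, 2, 1, 7, 5, 6, 4, 0]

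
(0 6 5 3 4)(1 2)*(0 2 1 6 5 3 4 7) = (0 5 4 2 6 3 7)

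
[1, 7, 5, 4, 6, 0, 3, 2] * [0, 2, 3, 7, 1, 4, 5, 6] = [2, 6, 4, 1, 5, 0, 7, 3]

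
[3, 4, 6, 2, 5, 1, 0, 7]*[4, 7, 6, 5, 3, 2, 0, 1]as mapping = [0→5, 1→3, 2→0, 3→6, 4→2, 5→7, 6→4, 7→1]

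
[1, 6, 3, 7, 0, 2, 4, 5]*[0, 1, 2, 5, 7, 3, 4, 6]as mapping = [0→1, 1→4, 2→5, 3→6, 4→0, 5→2, 6→7, 7→3]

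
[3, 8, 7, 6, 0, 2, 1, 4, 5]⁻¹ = [4, 6, 5, 0, 7, 8, 3, 2, 1]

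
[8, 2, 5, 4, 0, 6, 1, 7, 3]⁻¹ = [4, 6, 1, 8, 3, 2, 5, 7, 0]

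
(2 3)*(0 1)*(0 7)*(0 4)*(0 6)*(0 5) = (0 1 7 4 6 5)(2 3)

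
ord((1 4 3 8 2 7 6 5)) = 8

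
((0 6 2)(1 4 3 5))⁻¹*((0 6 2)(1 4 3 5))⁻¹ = (0 6 2)(1 3)(4 5)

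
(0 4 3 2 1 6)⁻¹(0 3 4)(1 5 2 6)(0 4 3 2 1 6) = (0 6 5 1)(2 3 4)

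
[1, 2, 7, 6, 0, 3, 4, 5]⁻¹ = [4, 0, 1, 5, 6, 7, 3, 2]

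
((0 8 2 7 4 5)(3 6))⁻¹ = (0 5 4 7 2 8)(3 6)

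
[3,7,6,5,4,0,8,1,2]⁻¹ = [5,7,8,0,4,3,2,1,6]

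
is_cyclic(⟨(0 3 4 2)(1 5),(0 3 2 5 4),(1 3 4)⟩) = no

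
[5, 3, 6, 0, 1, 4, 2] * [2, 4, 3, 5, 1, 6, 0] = [6, 5, 0, 2, 4, 1, 3]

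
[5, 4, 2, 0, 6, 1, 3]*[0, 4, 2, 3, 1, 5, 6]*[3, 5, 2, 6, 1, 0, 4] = [0, 5, 2, 3, 4, 1, 6]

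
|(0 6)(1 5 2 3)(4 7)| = 4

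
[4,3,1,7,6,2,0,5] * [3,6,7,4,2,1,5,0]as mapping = [0→2,1→4,2→6,3→0,4→5,5→7,6→3,7→1]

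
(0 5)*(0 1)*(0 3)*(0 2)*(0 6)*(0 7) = (0 5 1 3 2 6 7)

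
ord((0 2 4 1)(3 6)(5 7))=4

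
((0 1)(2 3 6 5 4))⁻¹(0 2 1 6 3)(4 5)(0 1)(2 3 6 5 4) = (0 5 6 1 3)(2 4)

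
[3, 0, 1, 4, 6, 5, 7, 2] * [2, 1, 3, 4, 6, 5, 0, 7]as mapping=[0→4, 1→2, 2→1, 3→6, 4→0, 5→5, 6→7, 7→3]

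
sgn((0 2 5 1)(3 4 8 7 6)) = -1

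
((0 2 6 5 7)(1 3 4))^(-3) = (0 6 7 2 5)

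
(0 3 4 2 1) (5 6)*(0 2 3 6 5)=(0 6) (1 2) (3 4) 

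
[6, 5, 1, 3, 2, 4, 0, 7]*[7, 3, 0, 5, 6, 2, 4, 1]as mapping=[0→4, 1→2, 2→3, 3→5, 4→0, 5→6, 6→7, 7→1]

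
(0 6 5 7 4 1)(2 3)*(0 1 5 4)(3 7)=(0 6 4 5 3 2 7)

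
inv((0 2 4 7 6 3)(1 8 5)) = (0 3 6 7 4 2)(1 5 8)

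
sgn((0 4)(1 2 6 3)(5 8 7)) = 1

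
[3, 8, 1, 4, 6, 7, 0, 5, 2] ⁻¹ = [6, 2, 8, 0, 3, 7, 4, 5, 1] 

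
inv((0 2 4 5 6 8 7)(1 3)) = (0 7 8 6 5 4 2)(1 3)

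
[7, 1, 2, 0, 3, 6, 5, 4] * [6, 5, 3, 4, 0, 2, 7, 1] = [1, 5, 3, 6, 4, 7, 2, 0]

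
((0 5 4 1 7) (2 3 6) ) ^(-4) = (0 5 4 1 7) (2 6 3) 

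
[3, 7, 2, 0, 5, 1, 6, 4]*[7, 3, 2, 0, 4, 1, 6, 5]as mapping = [0→0, 1→5, 2→2, 3→7, 4→1, 5→3, 6→6, 7→4]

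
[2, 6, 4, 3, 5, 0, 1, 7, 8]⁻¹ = [5, 6, 0, 3, 2, 4, 1, 7, 8]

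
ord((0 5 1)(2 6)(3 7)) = 6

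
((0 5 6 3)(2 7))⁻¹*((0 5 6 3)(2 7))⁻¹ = (0 6)(3 5)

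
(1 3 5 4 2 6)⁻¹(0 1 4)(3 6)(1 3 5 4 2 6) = (0 3 2)(1 5)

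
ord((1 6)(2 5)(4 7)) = 2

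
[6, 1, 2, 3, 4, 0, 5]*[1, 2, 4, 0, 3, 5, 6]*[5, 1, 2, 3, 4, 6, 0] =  [0, 2, 4, 5, 3, 1, 6]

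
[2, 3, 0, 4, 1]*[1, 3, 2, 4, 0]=[2, 4, 1, 0, 3]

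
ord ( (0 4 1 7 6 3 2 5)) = 8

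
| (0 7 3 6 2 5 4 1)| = 8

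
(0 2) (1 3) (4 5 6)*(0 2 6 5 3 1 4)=(0 6) (3 4) 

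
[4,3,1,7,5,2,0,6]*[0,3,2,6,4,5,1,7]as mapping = [0→4,1→6,2→3,3→7,4→5,5→2,6→0,7→1]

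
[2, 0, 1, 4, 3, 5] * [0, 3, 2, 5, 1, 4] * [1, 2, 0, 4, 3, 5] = [0, 1, 4, 2, 5, 3]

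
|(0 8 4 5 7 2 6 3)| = 8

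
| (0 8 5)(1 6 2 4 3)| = 15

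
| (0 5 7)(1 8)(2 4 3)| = 6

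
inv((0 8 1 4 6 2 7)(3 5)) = (0 7 2 6 4 1 8)(3 5)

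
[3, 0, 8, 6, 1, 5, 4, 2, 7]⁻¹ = [1, 4, 7, 0, 6, 5, 3, 8, 2]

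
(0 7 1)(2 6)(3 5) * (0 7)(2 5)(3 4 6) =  (1 7)(2 3)(4 6 5)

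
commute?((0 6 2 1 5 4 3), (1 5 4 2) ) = no:(0 6 2 1 5 4 3) * (1 5 4 2) = (0 6 1 4 3) (2 5), (1 5 4 2) * (0 6 2 1 5 4 3) = (0 6 2 5 3) (1 4) 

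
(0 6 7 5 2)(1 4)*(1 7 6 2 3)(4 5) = (0 2)(1 5 3)(4 7)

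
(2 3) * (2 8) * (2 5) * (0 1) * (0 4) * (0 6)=(0 1 4 6)(2 3 8 5)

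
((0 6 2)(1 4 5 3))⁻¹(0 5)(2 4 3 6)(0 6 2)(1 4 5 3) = (0 5 1 2)(3 6)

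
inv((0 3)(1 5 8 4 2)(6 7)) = (0 3)(1 2 4 8 5)(6 7)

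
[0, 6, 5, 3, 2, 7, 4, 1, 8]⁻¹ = [0, 7, 4, 3, 6, 2, 1, 5, 8]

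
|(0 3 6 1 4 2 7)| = 7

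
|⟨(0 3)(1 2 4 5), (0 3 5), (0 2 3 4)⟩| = 720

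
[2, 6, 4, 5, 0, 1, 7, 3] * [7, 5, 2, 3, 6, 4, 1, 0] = [2, 1, 6, 4, 7, 5, 0, 3]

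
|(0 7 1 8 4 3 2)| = 7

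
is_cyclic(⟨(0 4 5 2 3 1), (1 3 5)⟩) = no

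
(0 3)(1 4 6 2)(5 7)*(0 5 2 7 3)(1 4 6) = (1 6 7 2 4)(3 5)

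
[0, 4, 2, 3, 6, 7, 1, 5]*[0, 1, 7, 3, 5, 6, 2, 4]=[0, 5, 7, 3, 2, 4, 1, 6]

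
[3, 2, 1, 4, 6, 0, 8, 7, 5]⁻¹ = [5, 2, 1, 0, 3, 8, 4, 7, 6]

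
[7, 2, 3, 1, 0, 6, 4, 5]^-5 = [0, 2, 3, 1, 4, 5, 6, 7]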